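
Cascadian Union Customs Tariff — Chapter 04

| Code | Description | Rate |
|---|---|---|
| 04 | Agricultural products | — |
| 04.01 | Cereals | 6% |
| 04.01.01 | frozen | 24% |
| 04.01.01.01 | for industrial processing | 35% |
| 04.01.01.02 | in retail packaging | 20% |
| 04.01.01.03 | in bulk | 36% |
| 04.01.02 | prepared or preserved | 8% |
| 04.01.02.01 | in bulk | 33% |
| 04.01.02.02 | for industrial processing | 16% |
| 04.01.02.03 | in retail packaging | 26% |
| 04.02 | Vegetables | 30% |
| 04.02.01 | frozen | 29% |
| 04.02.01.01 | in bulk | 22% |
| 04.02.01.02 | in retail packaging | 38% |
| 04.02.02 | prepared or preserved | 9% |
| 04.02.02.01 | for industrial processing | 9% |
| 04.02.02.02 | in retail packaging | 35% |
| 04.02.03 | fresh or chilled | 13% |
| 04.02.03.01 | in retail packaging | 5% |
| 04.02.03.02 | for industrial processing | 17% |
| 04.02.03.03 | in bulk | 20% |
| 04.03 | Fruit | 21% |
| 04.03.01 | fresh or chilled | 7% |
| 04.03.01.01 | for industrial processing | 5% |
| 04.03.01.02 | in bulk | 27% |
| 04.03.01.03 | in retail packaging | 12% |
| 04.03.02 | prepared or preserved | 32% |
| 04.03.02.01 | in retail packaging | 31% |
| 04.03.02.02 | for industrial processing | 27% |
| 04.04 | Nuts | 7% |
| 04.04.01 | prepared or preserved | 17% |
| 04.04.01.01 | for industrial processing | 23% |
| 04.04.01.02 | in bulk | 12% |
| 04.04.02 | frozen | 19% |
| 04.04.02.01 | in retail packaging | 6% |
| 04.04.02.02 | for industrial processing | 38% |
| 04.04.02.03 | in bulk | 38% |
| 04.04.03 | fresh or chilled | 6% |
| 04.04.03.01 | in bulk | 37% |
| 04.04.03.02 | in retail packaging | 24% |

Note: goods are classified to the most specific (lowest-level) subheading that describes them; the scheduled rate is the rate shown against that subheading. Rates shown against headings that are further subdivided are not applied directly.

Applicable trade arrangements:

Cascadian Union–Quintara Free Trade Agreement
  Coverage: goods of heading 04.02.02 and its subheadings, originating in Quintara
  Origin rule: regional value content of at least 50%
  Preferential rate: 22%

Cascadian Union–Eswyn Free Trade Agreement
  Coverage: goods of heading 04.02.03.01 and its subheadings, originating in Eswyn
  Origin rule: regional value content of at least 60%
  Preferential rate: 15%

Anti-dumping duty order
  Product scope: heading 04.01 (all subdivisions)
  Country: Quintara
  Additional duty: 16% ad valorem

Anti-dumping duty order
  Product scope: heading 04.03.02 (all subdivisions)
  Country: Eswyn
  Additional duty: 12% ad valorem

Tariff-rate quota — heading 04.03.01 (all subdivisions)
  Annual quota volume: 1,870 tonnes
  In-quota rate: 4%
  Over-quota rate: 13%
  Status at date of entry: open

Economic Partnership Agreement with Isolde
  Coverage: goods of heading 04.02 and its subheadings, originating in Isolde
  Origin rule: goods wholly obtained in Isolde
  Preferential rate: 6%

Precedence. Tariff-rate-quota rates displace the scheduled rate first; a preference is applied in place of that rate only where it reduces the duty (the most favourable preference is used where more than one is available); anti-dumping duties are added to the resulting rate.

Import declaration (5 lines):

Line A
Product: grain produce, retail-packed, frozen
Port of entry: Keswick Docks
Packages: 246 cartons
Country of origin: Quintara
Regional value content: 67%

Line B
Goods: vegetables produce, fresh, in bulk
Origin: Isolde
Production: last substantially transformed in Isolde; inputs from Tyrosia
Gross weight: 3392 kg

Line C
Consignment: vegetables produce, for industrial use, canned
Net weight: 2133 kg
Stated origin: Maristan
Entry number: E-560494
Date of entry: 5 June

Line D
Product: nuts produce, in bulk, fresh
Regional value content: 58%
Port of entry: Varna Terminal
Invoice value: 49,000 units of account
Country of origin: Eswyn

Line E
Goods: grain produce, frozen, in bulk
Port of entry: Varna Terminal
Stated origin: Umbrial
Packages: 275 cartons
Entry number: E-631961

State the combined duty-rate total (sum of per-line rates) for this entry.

138%

Line A: grain → 04.01; frozen → 04.01.01; retail-packed → 04.01.01.02. Scheduled 20%. Quintara agreement on 04.02.02: 04.01.01.02 not covered; anti-dumping (Quintara, 04.01): +16%; total 20% + 16% = 36%. → 36%.
Line B: vegetables → 04.02; fresh → 04.02.03; in bulk → 04.02.03.03. Scheduled 20%. Isolde agreement on 04.02: not wholly obtained. → 20%.
Line C: vegetables → 04.02; canned → 04.02.02; for industrial use → 04.02.02.01. Scheduled 9%. No special measure applies. → 9%.
Line D: nuts → 04.04; fresh → 04.04.03; in bulk → 04.04.03.01. Scheduled 37%. Eswyn agreement on 04.02.03.01: 04.04.03.01 not covered. → 37%.
Line E: grain → 04.01; frozen → 04.01.01; in bulk → 04.01.01.03. Scheduled 36%. No special measure applies. → 36%.
Sum: 36% + 20% + 9% + 37% + 36% = 138%.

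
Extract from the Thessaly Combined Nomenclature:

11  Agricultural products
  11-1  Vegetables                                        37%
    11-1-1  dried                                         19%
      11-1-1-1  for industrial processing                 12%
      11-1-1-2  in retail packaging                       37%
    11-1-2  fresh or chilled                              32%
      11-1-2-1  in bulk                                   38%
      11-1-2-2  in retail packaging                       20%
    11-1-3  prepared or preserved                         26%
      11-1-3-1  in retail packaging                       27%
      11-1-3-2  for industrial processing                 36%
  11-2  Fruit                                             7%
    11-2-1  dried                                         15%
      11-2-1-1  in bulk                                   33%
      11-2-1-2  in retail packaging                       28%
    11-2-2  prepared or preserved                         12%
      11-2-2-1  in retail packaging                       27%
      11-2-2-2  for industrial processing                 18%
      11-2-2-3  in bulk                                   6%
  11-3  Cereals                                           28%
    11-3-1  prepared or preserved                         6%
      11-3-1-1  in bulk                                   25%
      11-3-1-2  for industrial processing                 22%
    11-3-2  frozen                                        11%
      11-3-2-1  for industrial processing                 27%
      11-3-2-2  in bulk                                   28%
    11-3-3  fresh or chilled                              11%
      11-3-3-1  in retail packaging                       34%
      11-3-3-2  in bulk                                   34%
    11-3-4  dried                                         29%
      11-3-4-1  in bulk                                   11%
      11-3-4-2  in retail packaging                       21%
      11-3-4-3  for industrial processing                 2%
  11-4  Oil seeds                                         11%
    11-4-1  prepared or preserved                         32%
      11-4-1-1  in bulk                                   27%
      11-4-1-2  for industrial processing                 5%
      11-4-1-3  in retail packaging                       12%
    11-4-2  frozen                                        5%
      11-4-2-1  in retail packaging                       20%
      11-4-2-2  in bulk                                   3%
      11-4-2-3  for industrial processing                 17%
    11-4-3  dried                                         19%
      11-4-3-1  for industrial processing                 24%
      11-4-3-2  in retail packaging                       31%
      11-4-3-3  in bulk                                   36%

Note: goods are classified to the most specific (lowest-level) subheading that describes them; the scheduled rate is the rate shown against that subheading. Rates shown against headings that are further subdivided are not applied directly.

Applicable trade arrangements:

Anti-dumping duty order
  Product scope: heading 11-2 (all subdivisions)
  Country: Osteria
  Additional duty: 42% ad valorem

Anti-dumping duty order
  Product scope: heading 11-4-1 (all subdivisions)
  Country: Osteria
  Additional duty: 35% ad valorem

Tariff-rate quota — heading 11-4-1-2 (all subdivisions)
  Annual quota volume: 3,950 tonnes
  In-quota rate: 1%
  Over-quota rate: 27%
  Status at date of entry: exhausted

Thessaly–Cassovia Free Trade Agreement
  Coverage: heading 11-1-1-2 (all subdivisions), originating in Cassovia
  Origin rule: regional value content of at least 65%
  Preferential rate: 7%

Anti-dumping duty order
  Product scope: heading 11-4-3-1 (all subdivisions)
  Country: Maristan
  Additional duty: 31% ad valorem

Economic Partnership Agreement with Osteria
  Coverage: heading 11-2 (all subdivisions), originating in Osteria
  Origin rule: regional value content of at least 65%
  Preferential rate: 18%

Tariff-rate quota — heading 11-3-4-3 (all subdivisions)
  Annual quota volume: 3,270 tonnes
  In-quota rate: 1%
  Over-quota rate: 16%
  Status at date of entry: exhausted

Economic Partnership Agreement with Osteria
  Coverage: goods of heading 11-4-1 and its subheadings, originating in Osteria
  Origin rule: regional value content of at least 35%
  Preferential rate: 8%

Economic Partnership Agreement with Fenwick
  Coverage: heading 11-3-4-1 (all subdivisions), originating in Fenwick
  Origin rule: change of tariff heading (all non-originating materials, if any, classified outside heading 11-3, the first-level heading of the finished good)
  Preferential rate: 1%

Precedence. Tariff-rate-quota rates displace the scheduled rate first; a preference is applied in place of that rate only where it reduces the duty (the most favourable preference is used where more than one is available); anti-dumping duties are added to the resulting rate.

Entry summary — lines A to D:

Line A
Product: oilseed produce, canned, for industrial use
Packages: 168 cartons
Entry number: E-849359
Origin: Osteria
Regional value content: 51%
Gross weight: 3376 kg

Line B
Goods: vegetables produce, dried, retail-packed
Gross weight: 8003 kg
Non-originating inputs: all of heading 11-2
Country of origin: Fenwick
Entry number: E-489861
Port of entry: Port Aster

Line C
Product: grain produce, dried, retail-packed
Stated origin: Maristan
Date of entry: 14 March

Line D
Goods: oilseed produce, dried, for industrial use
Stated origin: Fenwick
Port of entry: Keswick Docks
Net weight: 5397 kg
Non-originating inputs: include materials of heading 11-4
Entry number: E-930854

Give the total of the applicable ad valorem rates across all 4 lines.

125%

Line A: oilseed → 11-4; canned → 11-4-1; for industrial use → 11-4-1-2. Scheduled 5%. quota on 11-4-1-2 exhausted → over-quota 27%; Osteria agreement on 11-2: 11-4-1-2 not covered; Osteria agreement on 11-4-1: RVC ≥ 35% → 8% available; preferential 8%; anti-dumping (Osteria, 11-4-1): +35%; total 8% + 35% = 43%. → 43%.
Line B: vegetables → 11-1; dried → 11-1-1; retail-packed → 11-1-1-2. Scheduled 37%. Fenwick agreement on 11-3-4-1: 11-1-1-2 not covered. → 37%.
Line C: grain → 11-3; dried → 11-3-4; retail-packed → 11-3-4-2. Scheduled 21%. No special measure applies. → 21%.
Line D: oilseed → 11-4; dried → 11-4-3; for industrial use → 11-4-3-1. Scheduled 24%. Fenwick agreement on 11-3-4-1: 11-4-3-1 not covered. → 24%.
Sum: 43% + 37% + 21% + 24% = 125%.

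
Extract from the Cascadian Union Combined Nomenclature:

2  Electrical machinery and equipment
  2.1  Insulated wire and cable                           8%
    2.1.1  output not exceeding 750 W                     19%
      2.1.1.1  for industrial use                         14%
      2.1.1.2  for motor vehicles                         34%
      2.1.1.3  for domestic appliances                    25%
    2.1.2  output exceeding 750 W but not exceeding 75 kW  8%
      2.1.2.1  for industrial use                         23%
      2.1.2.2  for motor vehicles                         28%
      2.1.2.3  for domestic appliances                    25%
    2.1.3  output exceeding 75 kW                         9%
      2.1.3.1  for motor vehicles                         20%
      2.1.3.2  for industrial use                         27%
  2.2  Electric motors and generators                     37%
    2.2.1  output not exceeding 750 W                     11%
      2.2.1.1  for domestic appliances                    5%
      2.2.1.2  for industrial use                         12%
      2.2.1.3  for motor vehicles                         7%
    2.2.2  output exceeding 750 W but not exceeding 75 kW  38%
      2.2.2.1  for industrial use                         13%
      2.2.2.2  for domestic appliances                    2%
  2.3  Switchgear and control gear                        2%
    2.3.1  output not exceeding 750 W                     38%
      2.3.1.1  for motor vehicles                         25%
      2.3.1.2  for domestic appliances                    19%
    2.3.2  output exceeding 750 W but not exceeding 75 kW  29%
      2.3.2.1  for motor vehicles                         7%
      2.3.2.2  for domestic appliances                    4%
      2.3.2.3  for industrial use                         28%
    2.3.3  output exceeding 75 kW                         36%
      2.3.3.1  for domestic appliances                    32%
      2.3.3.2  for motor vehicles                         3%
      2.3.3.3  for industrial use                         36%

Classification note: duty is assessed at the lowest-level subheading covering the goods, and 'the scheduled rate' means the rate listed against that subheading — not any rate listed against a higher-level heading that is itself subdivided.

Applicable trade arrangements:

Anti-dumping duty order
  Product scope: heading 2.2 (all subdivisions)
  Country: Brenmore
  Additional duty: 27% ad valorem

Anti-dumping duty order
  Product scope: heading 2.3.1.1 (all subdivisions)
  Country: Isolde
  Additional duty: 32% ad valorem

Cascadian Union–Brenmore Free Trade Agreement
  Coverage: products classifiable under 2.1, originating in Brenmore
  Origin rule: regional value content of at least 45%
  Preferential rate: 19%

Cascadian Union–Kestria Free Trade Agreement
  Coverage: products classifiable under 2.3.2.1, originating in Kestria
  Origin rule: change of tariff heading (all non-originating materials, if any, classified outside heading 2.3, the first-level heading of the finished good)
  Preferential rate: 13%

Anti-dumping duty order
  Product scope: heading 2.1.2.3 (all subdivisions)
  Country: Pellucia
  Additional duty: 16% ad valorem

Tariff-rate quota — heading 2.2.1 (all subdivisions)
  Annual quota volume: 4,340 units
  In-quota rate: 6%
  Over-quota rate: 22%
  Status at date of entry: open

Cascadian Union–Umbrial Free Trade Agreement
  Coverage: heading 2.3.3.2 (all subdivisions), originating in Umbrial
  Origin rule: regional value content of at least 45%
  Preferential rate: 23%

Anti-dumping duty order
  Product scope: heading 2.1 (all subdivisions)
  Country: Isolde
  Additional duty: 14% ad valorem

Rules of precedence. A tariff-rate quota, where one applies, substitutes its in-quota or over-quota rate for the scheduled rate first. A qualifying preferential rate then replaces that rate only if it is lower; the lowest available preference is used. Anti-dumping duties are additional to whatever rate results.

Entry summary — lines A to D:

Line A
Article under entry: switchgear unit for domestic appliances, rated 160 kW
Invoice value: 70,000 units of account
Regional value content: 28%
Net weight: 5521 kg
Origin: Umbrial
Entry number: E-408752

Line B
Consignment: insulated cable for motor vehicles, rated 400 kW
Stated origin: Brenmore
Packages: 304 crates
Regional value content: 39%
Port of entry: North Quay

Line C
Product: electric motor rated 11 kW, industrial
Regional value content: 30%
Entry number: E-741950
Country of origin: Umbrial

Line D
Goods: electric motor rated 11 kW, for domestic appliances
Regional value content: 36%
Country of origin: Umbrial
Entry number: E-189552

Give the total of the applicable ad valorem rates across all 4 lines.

Line A: switchgear unit → 2.3; rated 160 kW → 2.3.3; for domestic appliances → 2.3.3.1. Scheduled 32%. Umbrial agreement on 2.3.3.2: 2.3.3.1 not covered. → 32%.
Line B: insulated cable → 2.1; rated 400 kW → 2.1.3; for motor vehicles → 2.1.3.1. Scheduled 20%. Brenmore agreement on 2.1: RVC < 45%. → 20%.
Line C: electric motor → 2.2; rated 11 kW → 2.2.2; industrial → 2.2.2.1. Scheduled 13%. Umbrial agreement on 2.3.3.2: 2.2.2.1 not covered. → 13%.
Line D: electric motor → 2.2; rated 11 kW → 2.2.2; for domestic appliances → 2.2.2.2. Scheduled 2%. Umbrial agreement on 2.3.3.2: 2.2.2.2 not covered. → 2%.
Sum: 32% + 20% + 13% + 2% = 67%.

67%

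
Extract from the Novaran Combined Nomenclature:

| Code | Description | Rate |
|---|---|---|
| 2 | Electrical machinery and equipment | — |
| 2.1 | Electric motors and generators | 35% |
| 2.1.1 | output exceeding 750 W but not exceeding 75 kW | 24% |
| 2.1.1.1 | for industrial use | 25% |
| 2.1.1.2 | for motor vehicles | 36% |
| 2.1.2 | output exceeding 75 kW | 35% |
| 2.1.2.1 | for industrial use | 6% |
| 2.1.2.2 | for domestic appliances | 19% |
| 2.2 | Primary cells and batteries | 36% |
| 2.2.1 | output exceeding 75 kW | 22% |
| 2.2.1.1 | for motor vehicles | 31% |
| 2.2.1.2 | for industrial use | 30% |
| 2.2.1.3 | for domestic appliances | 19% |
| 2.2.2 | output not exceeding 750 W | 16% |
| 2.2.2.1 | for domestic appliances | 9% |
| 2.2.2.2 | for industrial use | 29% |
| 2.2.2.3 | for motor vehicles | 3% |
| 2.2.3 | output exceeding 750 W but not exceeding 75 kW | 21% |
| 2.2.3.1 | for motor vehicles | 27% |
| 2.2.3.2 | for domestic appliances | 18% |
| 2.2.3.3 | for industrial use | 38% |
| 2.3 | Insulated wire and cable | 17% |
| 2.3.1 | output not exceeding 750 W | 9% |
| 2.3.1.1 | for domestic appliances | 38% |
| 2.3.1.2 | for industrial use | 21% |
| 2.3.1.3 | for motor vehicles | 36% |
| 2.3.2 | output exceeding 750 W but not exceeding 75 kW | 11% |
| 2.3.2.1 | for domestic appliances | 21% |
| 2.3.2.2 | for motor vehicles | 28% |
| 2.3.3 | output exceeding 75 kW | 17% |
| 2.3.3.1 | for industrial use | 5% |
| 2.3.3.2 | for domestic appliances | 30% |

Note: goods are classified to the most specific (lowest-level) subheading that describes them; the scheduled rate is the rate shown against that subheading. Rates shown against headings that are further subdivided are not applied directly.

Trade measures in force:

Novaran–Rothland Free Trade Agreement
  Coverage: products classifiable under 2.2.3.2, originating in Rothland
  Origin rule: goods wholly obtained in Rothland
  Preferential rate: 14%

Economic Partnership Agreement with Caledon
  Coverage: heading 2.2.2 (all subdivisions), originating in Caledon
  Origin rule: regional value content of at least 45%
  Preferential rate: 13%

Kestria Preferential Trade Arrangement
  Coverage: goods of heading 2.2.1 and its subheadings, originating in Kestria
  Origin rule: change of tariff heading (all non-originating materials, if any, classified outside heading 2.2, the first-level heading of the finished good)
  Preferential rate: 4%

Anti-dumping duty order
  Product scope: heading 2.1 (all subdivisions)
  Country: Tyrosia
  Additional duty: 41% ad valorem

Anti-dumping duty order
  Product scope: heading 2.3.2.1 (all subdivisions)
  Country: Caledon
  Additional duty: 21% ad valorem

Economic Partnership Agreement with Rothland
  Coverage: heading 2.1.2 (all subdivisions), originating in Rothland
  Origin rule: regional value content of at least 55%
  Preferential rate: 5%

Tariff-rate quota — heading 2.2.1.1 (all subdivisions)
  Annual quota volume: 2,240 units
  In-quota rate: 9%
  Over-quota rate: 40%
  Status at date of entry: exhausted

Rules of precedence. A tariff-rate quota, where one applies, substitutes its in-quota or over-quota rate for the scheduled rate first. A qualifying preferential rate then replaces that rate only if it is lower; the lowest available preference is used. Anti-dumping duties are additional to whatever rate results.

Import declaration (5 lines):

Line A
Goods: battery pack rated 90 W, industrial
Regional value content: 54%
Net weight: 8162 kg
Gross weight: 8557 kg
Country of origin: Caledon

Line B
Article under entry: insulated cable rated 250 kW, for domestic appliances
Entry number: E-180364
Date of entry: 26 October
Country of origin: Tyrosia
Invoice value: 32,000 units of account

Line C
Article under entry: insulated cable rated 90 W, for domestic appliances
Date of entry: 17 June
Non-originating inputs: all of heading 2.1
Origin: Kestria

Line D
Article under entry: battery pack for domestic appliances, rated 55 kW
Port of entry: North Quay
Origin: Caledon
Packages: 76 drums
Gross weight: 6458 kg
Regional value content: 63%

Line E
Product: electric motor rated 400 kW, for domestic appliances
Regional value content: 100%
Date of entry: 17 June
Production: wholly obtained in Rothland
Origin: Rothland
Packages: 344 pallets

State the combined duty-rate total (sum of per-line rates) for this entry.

104%

Line A: battery pack → 2.2; rated 90 W → 2.2.2; industrial → 2.2.2.2. Scheduled 29%. Caledon agreement on 2.2.2: RVC ≥ 45% → 13% available; preferential 13%. → 13%.
Line B: insulated cable → 2.3; rated 250 kW → 2.3.3; for domestic appliances → 2.3.3.2. Scheduled 30%. No special measure applies. → 30%.
Line C: insulated cable → 2.3; rated 90 W → 2.3.1; for domestic appliances → 2.3.1.1. Scheduled 38%. Kestria agreement on 2.2.1: 2.3.1.1 not covered. → 38%.
Line D: battery pack → 2.2; rated 55 kW → 2.2.3; for domestic appliances → 2.2.3.2. Scheduled 18%. Caledon agreement on 2.2.2: 2.2.3.2 not covered. → 18%.
Line E: electric motor → 2.1; rated 400 kW → 2.1.2; for domestic appliances → 2.1.2.2. Scheduled 19%. Rothland agreement on 2.2.3.2: 2.1.2.2 not covered; Rothland agreement on 2.1.2: RVC ≥ 55% → 5% available; preferential 5%. → 5%.
Sum: 13% + 30% + 38% + 18% + 5% = 104%.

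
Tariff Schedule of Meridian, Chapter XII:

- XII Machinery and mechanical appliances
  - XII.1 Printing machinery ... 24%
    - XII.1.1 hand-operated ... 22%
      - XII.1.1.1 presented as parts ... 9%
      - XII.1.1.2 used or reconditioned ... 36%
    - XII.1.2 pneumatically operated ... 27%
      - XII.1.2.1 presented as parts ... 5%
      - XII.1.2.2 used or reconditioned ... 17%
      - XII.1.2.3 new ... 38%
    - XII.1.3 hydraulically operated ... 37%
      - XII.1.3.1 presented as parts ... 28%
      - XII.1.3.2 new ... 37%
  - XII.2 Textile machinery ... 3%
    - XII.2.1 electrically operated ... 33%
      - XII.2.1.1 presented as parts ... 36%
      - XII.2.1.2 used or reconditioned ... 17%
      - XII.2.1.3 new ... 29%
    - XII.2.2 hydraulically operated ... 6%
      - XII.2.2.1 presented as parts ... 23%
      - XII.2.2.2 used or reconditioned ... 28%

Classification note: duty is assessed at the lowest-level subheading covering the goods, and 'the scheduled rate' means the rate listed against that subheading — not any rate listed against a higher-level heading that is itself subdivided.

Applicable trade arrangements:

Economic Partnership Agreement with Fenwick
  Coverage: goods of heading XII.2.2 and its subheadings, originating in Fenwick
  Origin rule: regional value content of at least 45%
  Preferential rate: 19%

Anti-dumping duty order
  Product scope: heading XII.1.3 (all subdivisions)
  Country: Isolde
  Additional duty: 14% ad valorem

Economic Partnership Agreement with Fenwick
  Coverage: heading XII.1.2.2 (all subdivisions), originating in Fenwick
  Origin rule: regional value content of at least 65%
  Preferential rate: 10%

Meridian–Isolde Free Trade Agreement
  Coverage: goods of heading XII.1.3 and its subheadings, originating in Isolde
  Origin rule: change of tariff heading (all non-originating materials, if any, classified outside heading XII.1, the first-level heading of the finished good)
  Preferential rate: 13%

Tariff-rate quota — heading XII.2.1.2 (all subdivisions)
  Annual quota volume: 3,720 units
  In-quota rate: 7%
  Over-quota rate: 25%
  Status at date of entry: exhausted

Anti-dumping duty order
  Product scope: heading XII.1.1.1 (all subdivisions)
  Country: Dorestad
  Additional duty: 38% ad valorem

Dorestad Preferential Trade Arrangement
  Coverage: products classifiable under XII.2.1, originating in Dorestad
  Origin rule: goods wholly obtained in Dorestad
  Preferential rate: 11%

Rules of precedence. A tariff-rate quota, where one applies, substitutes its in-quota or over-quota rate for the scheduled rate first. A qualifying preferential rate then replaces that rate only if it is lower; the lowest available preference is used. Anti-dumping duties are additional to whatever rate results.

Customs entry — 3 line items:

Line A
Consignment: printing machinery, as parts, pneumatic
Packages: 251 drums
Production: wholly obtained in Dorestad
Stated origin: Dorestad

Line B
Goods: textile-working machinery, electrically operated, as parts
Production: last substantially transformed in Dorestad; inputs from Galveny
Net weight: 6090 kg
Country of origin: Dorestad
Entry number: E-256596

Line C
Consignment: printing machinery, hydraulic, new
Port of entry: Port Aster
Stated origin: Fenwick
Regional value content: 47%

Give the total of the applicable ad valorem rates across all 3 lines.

Line A: printing → XII.1; pneumatic → XII.1.2; as parts → XII.1.2.1. Scheduled 5%. Dorestad agreement on XII.2.1: XII.1.2.1 not covered. → 5%.
Line B: textile-working → XII.2; electrically operated → XII.2.1; as parts → XII.2.1.1. Scheduled 36%. Dorestad agreement on XII.2.1: not wholly obtained. → 36%.
Line C: printing → XII.1; hydraulic → XII.1.3; new → XII.1.3.2. Scheduled 37%. Fenwick agreement on XII.2.2: XII.1.3.2 not covered; Fenwick agreement on XII.1.2.2: XII.1.3.2 not covered. → 37%.
Sum: 5% + 36% + 37% = 78%.

78%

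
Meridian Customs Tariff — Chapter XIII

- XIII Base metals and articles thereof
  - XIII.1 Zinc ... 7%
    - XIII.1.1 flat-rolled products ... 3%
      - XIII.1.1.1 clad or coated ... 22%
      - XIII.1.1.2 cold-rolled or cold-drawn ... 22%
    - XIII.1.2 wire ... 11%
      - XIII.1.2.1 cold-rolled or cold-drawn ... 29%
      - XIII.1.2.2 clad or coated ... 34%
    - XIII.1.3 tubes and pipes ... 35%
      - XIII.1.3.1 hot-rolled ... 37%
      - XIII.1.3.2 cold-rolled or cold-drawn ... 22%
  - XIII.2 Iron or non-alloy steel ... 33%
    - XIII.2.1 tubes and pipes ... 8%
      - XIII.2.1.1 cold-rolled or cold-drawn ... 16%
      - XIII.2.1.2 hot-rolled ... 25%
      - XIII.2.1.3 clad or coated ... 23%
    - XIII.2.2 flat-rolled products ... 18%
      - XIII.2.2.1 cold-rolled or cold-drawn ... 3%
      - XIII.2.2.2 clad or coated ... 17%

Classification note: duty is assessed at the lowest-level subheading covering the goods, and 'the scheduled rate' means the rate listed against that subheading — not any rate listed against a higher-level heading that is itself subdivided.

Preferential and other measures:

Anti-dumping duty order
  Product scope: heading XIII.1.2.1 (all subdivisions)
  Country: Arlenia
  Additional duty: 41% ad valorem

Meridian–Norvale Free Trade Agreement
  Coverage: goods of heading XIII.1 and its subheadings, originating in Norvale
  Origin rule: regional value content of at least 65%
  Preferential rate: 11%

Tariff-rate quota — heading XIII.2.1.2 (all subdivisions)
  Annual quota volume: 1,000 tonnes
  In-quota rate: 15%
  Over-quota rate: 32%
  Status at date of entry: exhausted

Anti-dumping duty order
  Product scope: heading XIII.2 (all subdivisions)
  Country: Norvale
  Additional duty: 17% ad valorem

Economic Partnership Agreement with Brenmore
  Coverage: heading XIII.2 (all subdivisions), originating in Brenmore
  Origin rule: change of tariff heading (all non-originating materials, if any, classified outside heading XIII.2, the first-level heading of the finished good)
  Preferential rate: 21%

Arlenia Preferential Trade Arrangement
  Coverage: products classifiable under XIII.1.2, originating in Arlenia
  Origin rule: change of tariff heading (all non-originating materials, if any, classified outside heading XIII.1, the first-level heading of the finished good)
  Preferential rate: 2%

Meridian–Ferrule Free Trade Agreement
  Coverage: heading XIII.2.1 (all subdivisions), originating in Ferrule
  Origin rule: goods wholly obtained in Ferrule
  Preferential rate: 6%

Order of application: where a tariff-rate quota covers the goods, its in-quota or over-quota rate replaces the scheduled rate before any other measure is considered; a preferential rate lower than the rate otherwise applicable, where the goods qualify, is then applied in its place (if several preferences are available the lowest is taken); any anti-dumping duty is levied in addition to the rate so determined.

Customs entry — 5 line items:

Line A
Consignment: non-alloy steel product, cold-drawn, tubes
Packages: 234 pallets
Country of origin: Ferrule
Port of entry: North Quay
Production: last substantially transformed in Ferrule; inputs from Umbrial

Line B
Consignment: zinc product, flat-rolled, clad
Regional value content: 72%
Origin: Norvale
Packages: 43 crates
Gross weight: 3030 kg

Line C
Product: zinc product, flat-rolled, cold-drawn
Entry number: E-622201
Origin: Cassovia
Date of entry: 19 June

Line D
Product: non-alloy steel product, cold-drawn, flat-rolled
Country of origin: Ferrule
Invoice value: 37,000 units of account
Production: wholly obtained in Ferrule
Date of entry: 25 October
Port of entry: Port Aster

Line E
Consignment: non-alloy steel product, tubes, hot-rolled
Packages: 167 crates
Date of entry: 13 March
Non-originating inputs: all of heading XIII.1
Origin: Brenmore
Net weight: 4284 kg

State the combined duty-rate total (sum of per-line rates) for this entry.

Line A: non-alloy steel → XIII.2; tubes → XIII.2.1; cold-drawn → XIII.2.1.1. Scheduled 16%. Ferrule agreement on XIII.2.1: not wholly obtained. → 16%.
Line B: zinc → XIII.1; flat-rolled → XIII.1.1; clad → XIII.1.1.1. Scheduled 22%. Norvale agreement on XIII.1: RVC ≥ 65% → 11% available; preferential 11%. → 11%.
Line C: zinc → XIII.1; flat-rolled → XIII.1.1; cold-drawn → XIII.1.1.2. Scheduled 22%. No special measure applies. → 22%.
Line D: non-alloy steel → XIII.2; flat-rolled → XIII.2.2; cold-drawn → XIII.2.2.1. Scheduled 3%. Ferrule agreement on XIII.2.1: XIII.2.2.1 not covered. → 3%.
Line E: non-alloy steel → XIII.2; tubes → XIII.2.1; hot-rolled → XIII.2.1.2. Scheduled 25%. quota on XIII.2.1.2 exhausted → over-quota 32%; Brenmore agreement on XIII.2: CTH met → 21% available; preferential 21%. → 21%.
Sum: 16% + 11% + 22% + 3% + 21% = 73%.

73%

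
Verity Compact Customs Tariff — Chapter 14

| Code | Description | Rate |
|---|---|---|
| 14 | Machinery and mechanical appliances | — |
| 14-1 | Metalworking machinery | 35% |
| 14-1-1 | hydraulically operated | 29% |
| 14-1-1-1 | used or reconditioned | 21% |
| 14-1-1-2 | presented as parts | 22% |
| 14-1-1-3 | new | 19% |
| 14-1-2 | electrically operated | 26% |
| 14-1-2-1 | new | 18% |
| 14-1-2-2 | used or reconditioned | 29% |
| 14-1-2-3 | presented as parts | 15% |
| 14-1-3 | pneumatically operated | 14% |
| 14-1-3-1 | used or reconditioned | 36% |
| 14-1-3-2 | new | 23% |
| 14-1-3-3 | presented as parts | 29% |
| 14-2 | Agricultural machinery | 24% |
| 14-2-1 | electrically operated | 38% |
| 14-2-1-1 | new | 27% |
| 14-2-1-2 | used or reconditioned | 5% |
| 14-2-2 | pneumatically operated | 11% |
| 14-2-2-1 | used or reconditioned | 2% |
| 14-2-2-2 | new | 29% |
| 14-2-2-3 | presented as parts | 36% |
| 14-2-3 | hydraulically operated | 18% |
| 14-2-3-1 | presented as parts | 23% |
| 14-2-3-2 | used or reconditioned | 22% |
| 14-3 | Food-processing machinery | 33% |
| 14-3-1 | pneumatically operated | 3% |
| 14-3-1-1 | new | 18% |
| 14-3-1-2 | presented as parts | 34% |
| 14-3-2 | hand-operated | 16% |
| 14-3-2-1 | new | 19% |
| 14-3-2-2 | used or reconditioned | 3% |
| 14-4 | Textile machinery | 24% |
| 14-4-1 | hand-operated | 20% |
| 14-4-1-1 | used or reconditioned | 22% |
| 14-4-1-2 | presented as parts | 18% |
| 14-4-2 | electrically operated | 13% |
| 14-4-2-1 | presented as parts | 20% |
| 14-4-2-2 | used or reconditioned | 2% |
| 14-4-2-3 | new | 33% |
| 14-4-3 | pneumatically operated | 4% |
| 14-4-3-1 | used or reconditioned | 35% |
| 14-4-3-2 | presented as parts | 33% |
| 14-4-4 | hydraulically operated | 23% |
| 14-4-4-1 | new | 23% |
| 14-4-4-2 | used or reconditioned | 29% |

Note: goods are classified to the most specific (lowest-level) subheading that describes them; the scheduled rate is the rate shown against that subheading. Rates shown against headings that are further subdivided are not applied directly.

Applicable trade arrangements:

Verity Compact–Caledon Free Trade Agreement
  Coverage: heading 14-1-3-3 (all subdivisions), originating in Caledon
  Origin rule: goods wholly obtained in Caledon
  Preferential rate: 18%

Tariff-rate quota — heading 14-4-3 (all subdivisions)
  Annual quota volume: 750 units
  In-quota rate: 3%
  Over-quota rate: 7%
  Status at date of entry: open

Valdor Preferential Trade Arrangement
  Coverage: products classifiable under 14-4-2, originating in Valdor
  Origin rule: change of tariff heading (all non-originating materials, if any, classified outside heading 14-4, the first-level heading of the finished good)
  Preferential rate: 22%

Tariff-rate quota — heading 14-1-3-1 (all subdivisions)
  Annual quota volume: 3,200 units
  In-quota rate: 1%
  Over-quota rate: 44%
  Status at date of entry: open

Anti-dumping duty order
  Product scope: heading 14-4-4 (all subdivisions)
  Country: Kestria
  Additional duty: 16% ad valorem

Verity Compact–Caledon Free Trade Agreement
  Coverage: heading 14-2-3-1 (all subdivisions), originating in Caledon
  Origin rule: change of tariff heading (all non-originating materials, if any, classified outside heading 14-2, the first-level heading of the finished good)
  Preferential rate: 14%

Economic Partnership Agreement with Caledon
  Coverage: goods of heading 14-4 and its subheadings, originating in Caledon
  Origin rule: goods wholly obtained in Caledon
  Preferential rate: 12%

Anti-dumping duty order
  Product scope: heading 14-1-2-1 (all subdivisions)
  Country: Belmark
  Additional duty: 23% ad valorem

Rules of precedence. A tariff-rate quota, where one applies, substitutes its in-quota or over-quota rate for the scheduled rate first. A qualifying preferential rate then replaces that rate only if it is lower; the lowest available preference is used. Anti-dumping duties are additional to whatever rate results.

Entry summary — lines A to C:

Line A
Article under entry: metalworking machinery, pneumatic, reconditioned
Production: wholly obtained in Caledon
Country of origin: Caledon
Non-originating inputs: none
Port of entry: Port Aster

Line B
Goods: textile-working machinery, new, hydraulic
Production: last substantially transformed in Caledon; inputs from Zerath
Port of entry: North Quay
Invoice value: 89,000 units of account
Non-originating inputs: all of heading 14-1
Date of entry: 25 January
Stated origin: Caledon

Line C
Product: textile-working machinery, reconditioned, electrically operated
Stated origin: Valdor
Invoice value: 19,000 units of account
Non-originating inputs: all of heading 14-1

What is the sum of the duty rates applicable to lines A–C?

26%

Line A: metalworking → 14-1; pneumatic → 14-1-3; reconditioned → 14-1-3-1. Scheduled 36%. quota on 14-1-3-1 open → in-quota 1%; Caledon agreement on 14-1-3-3: 14-1-3-1 not covered; Caledon agreement on 14-2-3-1: 14-1-3-1 not covered; Caledon agreement on 14-4: 14-1-3-1 not covered. → 1%.
Line B: textile-working → 14-4; hydraulic → 14-4-4; new → 14-4-4-1. Scheduled 23%. Caledon agreement on 14-1-3-3: 14-4-4-1 not covered; Caledon agreement on 14-2-3-1: 14-4-4-1 not covered; Caledon agreement on 14-4: not wholly obtained. → 23%.
Line C: textile-working → 14-4; electrically operated → 14-4-2; reconditioned → 14-4-2-2. Scheduled 2%. Valdor agreement on 14-4-2: CTH met → 22% available; preference 22% not lower than 2% → no reduction. → 2%.
Sum: 1% + 23% + 2% = 26%.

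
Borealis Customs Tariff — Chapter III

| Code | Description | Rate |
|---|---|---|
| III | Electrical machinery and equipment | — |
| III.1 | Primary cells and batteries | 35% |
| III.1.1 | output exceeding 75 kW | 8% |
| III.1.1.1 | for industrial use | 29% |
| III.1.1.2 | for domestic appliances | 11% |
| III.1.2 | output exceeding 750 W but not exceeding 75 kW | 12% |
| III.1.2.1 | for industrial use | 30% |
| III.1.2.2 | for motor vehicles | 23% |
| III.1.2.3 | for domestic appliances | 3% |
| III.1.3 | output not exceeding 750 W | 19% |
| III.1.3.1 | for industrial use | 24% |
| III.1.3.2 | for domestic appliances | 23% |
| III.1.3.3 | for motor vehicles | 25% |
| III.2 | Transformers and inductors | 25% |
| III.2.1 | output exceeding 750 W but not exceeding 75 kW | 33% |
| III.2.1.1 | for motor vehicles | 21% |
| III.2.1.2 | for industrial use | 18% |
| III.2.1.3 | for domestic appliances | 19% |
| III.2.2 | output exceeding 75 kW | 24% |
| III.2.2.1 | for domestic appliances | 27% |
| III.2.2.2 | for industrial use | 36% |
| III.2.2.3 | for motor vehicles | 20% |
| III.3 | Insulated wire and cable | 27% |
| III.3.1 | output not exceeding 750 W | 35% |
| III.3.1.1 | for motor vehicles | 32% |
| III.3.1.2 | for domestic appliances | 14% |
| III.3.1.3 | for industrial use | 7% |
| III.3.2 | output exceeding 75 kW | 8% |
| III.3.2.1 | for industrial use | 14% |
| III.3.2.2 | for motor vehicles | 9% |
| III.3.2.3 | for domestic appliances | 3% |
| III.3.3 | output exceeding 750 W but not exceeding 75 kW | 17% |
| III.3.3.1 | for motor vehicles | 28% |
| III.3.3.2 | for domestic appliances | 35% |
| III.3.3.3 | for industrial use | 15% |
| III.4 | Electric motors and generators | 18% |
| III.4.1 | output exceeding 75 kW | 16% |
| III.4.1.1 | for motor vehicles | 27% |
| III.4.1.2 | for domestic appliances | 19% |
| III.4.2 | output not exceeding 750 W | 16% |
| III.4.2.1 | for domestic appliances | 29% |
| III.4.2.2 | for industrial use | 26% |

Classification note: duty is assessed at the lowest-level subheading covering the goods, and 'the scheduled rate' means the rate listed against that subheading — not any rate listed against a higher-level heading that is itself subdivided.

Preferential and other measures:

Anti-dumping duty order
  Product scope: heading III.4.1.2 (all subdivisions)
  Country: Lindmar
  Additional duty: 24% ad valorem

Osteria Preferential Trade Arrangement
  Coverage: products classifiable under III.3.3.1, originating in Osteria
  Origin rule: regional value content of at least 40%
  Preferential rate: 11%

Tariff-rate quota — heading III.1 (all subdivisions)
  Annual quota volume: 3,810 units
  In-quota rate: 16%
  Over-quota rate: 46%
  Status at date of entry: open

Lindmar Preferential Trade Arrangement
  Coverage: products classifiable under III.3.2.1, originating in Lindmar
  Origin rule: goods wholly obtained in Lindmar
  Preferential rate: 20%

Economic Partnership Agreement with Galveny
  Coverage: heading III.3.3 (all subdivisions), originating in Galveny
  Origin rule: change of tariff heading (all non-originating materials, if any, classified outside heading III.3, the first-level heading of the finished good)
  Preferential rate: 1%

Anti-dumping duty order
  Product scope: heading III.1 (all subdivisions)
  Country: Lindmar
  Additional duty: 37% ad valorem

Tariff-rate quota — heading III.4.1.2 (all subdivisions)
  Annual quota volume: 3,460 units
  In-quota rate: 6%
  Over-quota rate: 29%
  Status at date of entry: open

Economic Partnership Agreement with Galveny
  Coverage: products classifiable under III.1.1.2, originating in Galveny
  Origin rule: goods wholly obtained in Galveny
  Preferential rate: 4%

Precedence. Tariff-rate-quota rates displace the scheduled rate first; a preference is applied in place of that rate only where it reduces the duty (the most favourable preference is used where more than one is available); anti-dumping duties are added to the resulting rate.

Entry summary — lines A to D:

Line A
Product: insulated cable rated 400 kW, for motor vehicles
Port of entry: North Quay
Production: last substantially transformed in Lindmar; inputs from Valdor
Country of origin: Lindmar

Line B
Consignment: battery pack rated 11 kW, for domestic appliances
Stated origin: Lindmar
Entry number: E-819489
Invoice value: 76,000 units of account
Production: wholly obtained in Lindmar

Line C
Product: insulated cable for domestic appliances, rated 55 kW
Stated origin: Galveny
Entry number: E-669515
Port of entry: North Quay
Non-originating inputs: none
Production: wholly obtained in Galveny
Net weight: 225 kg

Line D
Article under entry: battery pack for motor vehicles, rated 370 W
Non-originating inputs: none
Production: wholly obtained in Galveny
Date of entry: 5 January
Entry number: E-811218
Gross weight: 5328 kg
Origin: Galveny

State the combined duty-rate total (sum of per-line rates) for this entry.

Line A: insulated cable → III.3; rated 400 kW → III.3.2; for motor vehicles → III.3.2.2. Scheduled 9%. Lindmar agreement on III.3.2.1: III.3.2.2 not covered. → 9%.
Line B: battery pack → III.1; rated 11 kW → III.1.2; for domestic appliances → III.1.2.3. Scheduled 3%. quota on III.1 open → in-quota 16%; Lindmar agreement on III.3.2.1: III.1.2.3 not covered; anti-dumping (Lindmar, III.1): +37%; total 16% + 37% = 53%. → 53%.
Line C: insulated cable → III.3; rated 55 kW → III.3.3; for domestic appliances → III.3.3.2. Scheduled 35%. Galveny agreement on III.3.3: CTH met → 1% available; Galveny agreement on III.1.1.2: III.3.3.2 not covered; preferential 1%. → 1%.
Line D: battery pack → III.1; rated 370 W → III.1.3; for motor vehicles → III.1.3.3. Scheduled 25%. quota on III.1 open → in-quota 16%; Galveny agreement on III.3.3: III.1.3.3 not covered; Galveny agreement on III.1.1.2: III.1.3.3 not covered. → 16%.
Sum: 9% + 53% + 1% + 16% = 79%.

79%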